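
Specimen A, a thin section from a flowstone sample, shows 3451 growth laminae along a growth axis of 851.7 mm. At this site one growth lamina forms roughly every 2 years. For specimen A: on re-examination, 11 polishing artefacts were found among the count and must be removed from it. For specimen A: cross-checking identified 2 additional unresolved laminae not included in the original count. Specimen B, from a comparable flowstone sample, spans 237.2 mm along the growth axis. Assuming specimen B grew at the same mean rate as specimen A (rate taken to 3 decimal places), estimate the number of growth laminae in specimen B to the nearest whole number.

Specimen A: adjusted count: 3451 − 11 + 2 = 3442 growth laminae.
Specimen A: 3442 growth laminae at 2 years each span 3442 × 2 = 6884 years.
A: 851.7 mm over 6884 years gives 851.7 / 6884 ≈ 0.124 mm/yr.
B spans 237.2 / 0.124 = 1912.90 years; at 2 years per growth lamina that is 1912.90 / 2 ≈ 956 growth laminae.

956 growth laminae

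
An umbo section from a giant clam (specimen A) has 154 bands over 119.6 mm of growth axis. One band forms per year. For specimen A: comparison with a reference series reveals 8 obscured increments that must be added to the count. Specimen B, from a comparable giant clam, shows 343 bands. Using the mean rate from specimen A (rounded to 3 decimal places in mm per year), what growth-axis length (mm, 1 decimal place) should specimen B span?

253.1 mm

Specimen A: true band count = 154 + 8 = 162.
A: Mean rate = 119.6 mm / 162 years ≈ 0.738 mm per year.
For B, 0.738 mm/year × 343 years = 253.1 mm.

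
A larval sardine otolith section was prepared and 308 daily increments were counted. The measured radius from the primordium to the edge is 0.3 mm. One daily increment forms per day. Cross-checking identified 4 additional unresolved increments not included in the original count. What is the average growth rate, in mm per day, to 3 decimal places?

Correcting the raw count gives 308 + 4 = 312 true daily increments.
0.3 mm over 312 days gives 0.3 / 312 ≈ 0.001 mm per day.

0.001 mm per day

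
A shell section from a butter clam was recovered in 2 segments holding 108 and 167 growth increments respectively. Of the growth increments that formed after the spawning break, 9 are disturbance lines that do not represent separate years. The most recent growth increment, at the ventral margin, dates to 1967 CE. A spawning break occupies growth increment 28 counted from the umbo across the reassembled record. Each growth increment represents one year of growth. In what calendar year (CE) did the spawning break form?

Total growth increments = 108 + 167 = 275.
Between growth increment 28 and the ventral margin there are 275 − 28 = 247 growth increments.
Removing the 9 false growth increments leaves 247 − 9 = 238 true growth increments beyond the spawning break.
The growth increment at the ventral margin is 1967 CE, so the spawning break dates to 1967 − 238 = 1729 CE.

1729 CE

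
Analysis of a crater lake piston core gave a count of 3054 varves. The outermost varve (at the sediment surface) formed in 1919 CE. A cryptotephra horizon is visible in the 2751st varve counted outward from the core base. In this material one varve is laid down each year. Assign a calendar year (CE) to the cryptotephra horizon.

The cryptotephra horizon sits at varve 2751 from the core base, so 3054 − 2751 = 303 varves formed after it.
Counting back 303 years from 1919 CE places the cryptotephra horizon in 1919 − 303 = 1616 CE.

1616 CE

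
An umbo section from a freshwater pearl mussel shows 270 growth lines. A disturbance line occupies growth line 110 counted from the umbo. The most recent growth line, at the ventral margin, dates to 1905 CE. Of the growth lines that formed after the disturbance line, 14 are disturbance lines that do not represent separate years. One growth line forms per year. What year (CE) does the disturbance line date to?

1759 CE

270 − 110 = 160 growth lines lie beyond the disturbance line toward the ventral margin.
Excluding 14 false growth lines: 160 − 14 = 146.
Counting back 146 years from 1905 CE places the disturbance line in 1905 − 146 = 1759 CE.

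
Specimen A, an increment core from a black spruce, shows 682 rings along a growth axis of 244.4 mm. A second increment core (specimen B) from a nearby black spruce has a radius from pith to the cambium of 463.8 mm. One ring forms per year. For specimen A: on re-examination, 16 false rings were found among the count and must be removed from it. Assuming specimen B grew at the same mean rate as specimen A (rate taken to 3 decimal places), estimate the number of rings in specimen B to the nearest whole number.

Specimen A: correcting the raw count gives 682 − 16 = 666 true rings.
A: Extension rate ≈ 244.4 / 666 = 0.367 mm/yr.
For B, 463.8 / 0.367 = 1263.76 years ≈ 1264 rings.

1264 rings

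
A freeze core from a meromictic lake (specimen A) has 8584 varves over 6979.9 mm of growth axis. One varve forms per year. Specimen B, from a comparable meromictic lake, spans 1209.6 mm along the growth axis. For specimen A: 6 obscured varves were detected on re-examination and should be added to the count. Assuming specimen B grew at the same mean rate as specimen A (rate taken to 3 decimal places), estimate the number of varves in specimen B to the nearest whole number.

1488 varves

Specimen A: correcting the raw count gives 8584 + 6 = 8590 true varves.
A: 6979.9 mm over 8590 years gives 6979.9 / 8590 ≈ 0.813 mm/yr.
For B, 1209.6 / 0.813 = 1487.82 years ≈ 1488 varves.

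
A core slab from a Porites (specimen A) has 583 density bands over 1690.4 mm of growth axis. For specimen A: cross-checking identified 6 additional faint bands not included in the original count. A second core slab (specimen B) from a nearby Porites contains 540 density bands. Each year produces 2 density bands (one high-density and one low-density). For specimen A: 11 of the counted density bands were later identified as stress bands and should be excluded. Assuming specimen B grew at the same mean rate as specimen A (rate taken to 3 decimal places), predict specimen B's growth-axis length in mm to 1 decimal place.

Specimen A: correcting the raw count gives 583 − 11 + 6 = 578 true density bands.
Specimen A: dividing by 2 density bands per year: 578 / 2 = 289 years.
A: Extension rate ≈ 1690.4 / 289 = 5.849 mm per year.
Specimen B: 540 density bands at 2 per year is 540 / 2 = 270 years. B's length ≈ 5.849 × 270 = 1579.2 mm.

1579.2 mm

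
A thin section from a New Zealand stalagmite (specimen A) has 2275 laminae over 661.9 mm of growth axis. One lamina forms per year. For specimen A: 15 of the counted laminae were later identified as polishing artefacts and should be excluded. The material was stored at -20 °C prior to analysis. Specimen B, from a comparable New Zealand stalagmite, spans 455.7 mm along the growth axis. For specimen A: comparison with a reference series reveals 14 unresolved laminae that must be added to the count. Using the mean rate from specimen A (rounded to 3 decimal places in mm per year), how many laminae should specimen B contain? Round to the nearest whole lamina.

Specimen A: true lamina count = 2275 − 15 + 14 = 2274.
A: Mean rate = 661.9 mm / 2274 years ≈ 0.291 mm/year.
For B, 455.7 / 0.291 = 1565.98 years ≈ 1566 laminae.

1566 laminae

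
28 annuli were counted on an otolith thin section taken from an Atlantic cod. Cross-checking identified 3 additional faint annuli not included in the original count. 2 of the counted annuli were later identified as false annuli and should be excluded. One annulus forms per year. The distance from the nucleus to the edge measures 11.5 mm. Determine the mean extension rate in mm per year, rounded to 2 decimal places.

True annulus count = 28 − 2 + 3 = 29.
Extension rate ≈ 11.5 / 29 = 0.40 mm per year.

0.40 mm per year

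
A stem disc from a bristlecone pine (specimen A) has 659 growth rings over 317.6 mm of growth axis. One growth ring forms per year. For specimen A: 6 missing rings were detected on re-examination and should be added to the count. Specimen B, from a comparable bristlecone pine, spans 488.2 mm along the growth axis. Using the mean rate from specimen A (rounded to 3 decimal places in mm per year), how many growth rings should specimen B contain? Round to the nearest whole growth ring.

Specimen A: adjusted count: 659 + 6 = 665 growth rings.
A: Mean rate = 317.6 mm / 665 years ≈ 0.478 mm per year.
Specimen B: 488.2 mm / 0.478 mm per year = 1021.34 years ≈ 1021 growth rings.

1021 growth rings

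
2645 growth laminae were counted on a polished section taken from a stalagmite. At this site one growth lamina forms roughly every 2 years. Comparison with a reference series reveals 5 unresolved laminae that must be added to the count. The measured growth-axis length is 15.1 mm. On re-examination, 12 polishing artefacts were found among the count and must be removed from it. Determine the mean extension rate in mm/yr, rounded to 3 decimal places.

True growth lamina count = 2645 − 12 + 5 = 2638.
2638 growth laminae at 2 years each span 2638 × 2 = 5276 years.
15.1 mm over 5276 years gives 15.1 / 5276 ≈ 0.003 mm/yr.

0.003 mm/yr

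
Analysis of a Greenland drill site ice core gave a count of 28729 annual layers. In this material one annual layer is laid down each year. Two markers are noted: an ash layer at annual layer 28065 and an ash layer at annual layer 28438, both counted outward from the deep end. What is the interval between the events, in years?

373 years

Separation: 28438 − 28065 = 373 annual layers.
That is 373 years at one annual layer per year.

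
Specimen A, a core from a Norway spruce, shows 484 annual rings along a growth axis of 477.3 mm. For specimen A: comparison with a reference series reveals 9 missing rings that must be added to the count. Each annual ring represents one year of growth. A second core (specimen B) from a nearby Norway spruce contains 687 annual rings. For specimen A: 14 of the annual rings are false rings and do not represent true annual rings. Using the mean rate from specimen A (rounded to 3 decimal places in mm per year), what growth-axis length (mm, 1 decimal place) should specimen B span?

Specimen A: after corrections the count is 484 − 14 + 9 = 479 annual rings.
A: Mean rate = 477.3 mm / 479 years ≈ 0.996 mm/year.
Length of B = 0.996 × 687 = 684.3 mm.

684.3 mm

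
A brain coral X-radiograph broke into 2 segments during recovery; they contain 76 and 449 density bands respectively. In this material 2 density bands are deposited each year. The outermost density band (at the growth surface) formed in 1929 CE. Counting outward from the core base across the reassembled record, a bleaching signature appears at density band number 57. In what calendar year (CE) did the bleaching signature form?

1695 CE

Total density bands = 76 + 449 = 525.
The bleaching signature sits at density band 57 from the core base, so 525 − 57 = 468 density bands formed after it.
With 2 density bands per year, 468 / 2 = 234 years.
The density band at the growth surface is 1929 CE, so the bleaching signature dates to 1929 − 234 = 1695 CE.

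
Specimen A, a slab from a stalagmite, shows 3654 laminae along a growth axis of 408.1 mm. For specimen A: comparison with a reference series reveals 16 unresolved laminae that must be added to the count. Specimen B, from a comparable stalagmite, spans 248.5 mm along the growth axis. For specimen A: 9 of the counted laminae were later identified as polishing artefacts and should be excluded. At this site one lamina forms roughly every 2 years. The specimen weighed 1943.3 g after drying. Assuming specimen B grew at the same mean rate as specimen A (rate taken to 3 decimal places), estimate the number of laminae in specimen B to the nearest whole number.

Specimen A: correcting the raw count gives 3654 − 9 + 16 = 3661 true laminae.
Specimen A: 3661 laminae at 2 years each span 3661 × 2 = 7322 years.
A: Mean rate = 408.1 mm / 7322 years ≈ 0.056 mm/yr.
For B, 248.5 / 0.056 = 4437.50 years; at 2 years per lamina that is 4437.50 / 2 ≈ 2219 laminae.

2219 laminae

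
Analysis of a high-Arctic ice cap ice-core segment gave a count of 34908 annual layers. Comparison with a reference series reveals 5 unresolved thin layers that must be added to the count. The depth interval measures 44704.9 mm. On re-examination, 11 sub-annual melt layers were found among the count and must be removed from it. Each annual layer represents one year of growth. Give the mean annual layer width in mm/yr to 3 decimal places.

Correcting the raw count gives 34908 − 11 + 5 = 34902 true annual layers.
Mean rate = 44704.9 mm / 34902 years ≈ 1.281 mm/yr.

1.281 mm/yr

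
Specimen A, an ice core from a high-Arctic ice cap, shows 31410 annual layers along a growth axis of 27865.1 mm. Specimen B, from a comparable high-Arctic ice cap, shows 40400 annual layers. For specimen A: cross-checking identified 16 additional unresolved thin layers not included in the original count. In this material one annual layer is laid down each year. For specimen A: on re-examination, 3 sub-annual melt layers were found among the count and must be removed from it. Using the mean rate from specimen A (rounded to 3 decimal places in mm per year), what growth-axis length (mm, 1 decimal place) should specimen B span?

35834.8 mm

Specimen A: after corrections the count is 31410 − 3 + 16 = 31423 annual layers.
A: 27865.1 mm over 31423 years gives 27865.1 / 31423 ≈ 0.887 mm/yr.
For B, 0.887 mm/year × 40400 years = 35834.8 mm.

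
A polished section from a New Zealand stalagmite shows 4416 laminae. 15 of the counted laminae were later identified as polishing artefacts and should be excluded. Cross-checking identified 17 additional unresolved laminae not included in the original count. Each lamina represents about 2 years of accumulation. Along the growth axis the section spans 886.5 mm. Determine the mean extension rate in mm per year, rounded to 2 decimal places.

True lamina count = 4416 − 15 + 17 = 4418.
Multiplying by 2 years per lamina: 4418 × 2 = 8836 years.
Extension rate ≈ 886.5 / 8836 = 0.10 mm per year.

0.10 mm per year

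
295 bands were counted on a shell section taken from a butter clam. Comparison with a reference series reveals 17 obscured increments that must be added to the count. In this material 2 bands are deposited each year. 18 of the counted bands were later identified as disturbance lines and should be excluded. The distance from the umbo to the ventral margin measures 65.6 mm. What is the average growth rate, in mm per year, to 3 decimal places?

0.446 mm per year

Adjusted count: 295 − 18 + 17 = 294 bands.
294 bands at 2 per year is 294 / 2 = 147 years.
Extension rate ≈ 65.6 / 147 = 0.446 mm per year.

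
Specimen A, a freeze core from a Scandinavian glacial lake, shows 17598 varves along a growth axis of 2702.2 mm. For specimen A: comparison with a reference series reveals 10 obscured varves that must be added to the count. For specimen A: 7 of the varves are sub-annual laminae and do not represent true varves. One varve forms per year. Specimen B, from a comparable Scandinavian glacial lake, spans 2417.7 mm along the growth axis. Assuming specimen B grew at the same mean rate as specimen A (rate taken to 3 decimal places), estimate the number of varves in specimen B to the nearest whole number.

15699 varves

Specimen A: after corrections the count is 17598 − 7 + 10 = 17601 varves.
A: Extension rate ≈ 2702.2 / 17601 = 0.154 mm/yr.
B spans 2417.7 / 0.154 = 15699.35 years ≈ 15699 varves.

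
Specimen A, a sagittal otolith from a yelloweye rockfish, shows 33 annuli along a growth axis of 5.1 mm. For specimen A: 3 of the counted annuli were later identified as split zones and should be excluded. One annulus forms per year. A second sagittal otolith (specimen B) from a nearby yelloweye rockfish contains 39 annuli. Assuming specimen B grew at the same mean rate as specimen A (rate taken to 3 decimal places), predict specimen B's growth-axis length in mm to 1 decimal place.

6.6 mm

Specimen A: after corrections the count is 33 − 3 = 30 annuli.
A: Mean rate = 5.1 mm / 30 years ≈ 0.170 mm/year.
B's length ≈ 0.170 × 39 = 6.6 mm.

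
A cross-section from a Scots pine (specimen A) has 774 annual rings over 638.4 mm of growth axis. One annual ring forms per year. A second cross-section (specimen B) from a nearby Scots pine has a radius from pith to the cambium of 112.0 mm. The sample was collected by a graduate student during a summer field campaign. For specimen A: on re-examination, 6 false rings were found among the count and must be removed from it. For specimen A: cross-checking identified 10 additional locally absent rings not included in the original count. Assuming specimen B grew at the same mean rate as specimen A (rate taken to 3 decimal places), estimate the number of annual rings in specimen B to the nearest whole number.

Specimen A: adjusted count: 774 − 6 + 10 = 778 annual rings.
A: Extension rate ≈ 638.4 / 778 = 0.821 mm/yr.
For B, 112.0 / 0.821 = 136.42 years ≈ 136 annual rings.

136 annual rings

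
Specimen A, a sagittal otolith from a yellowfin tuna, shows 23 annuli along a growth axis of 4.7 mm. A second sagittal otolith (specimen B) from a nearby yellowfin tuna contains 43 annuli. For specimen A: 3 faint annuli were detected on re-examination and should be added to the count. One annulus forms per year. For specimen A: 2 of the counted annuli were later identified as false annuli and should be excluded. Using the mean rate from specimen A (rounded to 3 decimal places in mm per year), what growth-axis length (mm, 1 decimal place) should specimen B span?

8.4 mm

Specimen A: adjusted count: 23 − 2 + 3 = 24 annuli.
A: Extension rate ≈ 4.7 / 24 = 0.196 mm per year.
Length of B = 0.196 × 43 = 8.4 mm.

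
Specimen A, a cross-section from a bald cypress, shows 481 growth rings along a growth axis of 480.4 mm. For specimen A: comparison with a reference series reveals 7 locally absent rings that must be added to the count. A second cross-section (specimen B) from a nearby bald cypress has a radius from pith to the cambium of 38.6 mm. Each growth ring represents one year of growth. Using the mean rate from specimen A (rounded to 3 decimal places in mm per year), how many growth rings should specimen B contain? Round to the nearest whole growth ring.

39 growth rings

Specimen A: after corrections the count is 481 + 7 = 488 growth rings.
A: Mean rate = 480.4 mm / 488 years ≈ 0.984 mm/year.
B spans 38.6 / 0.984 = 39.23 years ≈ 39 growth rings.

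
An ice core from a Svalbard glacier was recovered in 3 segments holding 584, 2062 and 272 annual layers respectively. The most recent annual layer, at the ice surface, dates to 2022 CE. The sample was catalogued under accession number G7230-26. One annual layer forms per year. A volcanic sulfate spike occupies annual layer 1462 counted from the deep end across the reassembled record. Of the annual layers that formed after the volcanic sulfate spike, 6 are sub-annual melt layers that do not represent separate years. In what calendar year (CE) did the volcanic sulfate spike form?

Total annual layers = 584 + 2062 + 272 = 2918.
The volcanic sulfate spike sits at annual layer 1462 from the deep end, so 2918 − 1462 = 1456 annual layers formed after it.
1456 − 6 false = 1450 true annual layers after the volcanic sulfate spike.
Counting back 1450 years from 2022 CE places the volcanic sulfate spike in 2022 − 1450 = 572 CE.

572 CE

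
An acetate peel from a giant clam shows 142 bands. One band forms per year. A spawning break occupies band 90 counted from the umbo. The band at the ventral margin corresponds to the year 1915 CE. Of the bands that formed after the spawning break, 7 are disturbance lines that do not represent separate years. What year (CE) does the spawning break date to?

1870 CE

The spawning break sits at band 90 from the umbo, so 142 − 90 = 52 bands formed after it.
52 − 7 false = 45 true bands after the spawning break.
The band at the ventral margin is 1915 CE, so the spawning break dates to 1915 − 45 = 1870 CE.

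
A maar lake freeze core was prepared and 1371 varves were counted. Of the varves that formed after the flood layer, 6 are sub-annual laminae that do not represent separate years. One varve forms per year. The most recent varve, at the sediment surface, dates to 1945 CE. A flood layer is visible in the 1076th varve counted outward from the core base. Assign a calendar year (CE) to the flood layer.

1656 CE

The flood layer sits at varve 1076 from the core base, so 1371 − 1076 = 295 varves formed after it.
295 − 6 false = 289 true varves after the flood layer.
Counting back 289 years from 1945 CE places the flood layer in 1945 − 289 = 1656 CE.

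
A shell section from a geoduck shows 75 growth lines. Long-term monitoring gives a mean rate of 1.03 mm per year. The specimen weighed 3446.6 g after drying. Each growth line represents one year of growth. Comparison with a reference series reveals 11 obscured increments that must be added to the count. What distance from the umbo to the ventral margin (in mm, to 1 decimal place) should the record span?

True growth line count = 75 + 11 = 86.
Predicted length = 1.03 mm/year × 86 years = 88.6 mm.

88.6 mm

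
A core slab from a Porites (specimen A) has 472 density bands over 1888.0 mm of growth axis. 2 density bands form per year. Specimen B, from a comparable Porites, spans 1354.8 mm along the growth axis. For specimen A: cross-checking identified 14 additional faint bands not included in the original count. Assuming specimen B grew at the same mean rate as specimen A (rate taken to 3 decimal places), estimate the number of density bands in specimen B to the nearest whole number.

Specimen A: adjusted count: 472 + 14 = 486 density bands.
Specimen A: dividing by 2 density bands per year: 486 / 2 = 243 years.
A: 1888.0 mm over 243 years gives 1888.0 / 243 ≈ 7.770 mm per year.
Specimen B: 1354.8 mm / 7.770 mm per year = 174.36 years; at 2 density bands per year that is 174.36 × 2 ≈ 349 density bands.

349 density bands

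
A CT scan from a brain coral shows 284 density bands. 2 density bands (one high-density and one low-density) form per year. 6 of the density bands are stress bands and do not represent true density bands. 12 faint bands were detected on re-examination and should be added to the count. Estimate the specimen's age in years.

145 years

Correcting the raw count gives 284 − 6 + 12 = 290 true density bands.
290 density bands at 2 per year is 290 / 2 = 145 years.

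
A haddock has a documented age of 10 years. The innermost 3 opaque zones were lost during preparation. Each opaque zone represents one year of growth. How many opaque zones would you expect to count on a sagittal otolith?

Expected opaque zones over 10 years: 10.
Less the 3 uncaptured opaque zones: 10 − 3 = 7.

7 opaque zones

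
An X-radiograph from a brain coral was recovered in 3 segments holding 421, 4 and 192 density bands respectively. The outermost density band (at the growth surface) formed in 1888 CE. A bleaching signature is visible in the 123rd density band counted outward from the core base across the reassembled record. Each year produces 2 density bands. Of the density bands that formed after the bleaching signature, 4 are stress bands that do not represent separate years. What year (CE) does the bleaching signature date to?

Total density bands = 421 + 4 + 192 = 617.
617 − 123 = 494 density bands lie beyond the bleaching signature toward the growth surface.
Excluding 4 false density bands: 494 − 4 = 490.
490 density bands at 2 per year is 490 / 2 = 245 years.
1888 − 245 = 1643 CE.

1643 CE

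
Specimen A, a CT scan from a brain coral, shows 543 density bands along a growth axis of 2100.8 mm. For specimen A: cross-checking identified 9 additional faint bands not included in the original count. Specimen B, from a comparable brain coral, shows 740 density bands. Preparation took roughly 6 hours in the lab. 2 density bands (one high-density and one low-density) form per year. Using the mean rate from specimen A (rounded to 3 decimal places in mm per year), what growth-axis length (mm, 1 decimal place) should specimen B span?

2816.4 mm

Specimen A: correcting the raw count gives 543 + 9 = 552 true density bands.
Specimen A: with 2 density bands per year, 552 / 2 = 276 years.
A: Mean rate = 2100.8 mm / 276 years ≈ 7.612 mm/year.
Specimen B: 740 density bands at 2 per year is 740 / 2 = 370 years. Length of B = 7.612 × 370 = 2816.4 mm.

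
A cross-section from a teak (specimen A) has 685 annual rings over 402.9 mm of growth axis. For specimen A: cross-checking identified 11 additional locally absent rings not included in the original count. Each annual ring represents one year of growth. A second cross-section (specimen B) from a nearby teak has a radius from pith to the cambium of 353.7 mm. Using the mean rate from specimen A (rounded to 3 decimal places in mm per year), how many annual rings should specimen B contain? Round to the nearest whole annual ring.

611 annual rings

Specimen A: adjusted count: 685 + 11 = 696 annual rings.
A: Mean rate = 402.9 mm / 696 years ≈ 0.579 mm/year.
For B, 353.7 / 0.579 = 610.88 years ≈ 611 annual rings.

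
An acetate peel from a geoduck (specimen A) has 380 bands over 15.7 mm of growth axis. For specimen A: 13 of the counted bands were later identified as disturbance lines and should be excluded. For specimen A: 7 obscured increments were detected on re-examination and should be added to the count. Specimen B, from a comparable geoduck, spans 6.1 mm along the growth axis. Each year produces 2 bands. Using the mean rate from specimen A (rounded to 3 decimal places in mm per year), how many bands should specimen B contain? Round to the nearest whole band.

145 bands

Specimen A: correcting the raw count gives 380 − 13 + 7 = 374 true bands.
Specimen A: 374 bands at 2 per year is 374 / 2 = 187 years.
A: 15.7 mm over 187 years gives 15.7 / 187 ≈ 0.084 mm/year.
For B, 6.1 / 0.084 = 72.62 years; at 2 bands per year that is 72.62 × 2 ≈ 145 bands.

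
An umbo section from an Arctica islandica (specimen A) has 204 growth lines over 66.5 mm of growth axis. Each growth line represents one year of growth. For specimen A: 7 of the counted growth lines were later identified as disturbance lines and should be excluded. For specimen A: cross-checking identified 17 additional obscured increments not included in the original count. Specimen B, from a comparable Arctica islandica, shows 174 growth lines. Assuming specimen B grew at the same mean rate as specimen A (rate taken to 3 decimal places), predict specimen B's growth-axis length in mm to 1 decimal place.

Specimen A: true growth line count = 204 − 7 + 17 = 214.
A: Mean rate = 66.5 mm / 214 years ≈ 0.311 mm/year.
B's length ≈ 0.311 × 174 = 54.1 mm.

54.1 mm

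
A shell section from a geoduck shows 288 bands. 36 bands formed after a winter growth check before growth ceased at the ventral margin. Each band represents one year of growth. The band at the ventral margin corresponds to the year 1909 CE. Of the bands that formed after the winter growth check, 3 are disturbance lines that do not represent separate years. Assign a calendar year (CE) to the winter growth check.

1876 CE

There are 36 bands younger than the winter growth check.
36 − 3 false = 33 true bands after the winter growth check.
1909 − 33 = 1876 CE.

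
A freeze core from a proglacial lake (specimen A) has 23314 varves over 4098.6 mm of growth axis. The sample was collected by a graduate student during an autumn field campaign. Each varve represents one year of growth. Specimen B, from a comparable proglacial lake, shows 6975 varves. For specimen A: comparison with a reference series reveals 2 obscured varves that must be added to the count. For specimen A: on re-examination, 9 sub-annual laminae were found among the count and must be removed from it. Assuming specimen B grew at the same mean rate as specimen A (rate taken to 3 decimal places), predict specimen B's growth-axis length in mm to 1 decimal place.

1227.6 mm

Specimen A: after corrections the count is 23314 − 9 + 2 = 23307 varves.
A: Mean rate = 4098.6 mm / 23307 years ≈ 0.176 mm/year.
For B, 0.176 mm/year × 6975 years = 1227.6 mm.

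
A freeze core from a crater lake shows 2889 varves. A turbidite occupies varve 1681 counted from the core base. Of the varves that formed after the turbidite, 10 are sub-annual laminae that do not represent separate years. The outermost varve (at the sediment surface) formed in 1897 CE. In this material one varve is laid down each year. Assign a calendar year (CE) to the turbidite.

Between varve 1681 and the sediment surface there are 2889 − 1681 = 1208 varves.
Removing the 10 false varves leaves 1208 − 10 = 1198 true varves beyond the turbidite.
The varve at the sediment surface is 1897 CE, so the turbidite dates to 1897 − 1198 = 699 CE.

699 CE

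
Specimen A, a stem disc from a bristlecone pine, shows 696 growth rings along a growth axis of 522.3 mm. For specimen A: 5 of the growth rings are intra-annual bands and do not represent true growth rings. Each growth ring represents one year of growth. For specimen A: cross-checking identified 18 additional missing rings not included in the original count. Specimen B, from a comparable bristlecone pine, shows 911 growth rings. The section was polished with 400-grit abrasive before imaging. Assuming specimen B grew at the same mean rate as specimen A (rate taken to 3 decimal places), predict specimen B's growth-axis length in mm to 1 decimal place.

Specimen A: after corrections the count is 696 − 5 + 18 = 709 growth rings.
A: Mean rate = 522.3 mm / 709 years ≈ 0.737 mm/yr.
Length of B = 0.737 × 911 = 671.4 mm.

671.4 mm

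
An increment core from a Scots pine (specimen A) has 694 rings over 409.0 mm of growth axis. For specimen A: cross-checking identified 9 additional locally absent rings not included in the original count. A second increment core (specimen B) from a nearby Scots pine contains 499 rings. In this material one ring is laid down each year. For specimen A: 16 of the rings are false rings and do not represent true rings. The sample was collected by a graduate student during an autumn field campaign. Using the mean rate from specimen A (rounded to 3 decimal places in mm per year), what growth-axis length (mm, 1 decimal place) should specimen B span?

296.9 mm

Specimen A: true ring count = 694 − 16 + 9 = 687.
A: Mean rate = 409.0 mm / 687 years ≈ 0.595 mm/year.
B's length ≈ 0.595 × 499 = 296.9 mm.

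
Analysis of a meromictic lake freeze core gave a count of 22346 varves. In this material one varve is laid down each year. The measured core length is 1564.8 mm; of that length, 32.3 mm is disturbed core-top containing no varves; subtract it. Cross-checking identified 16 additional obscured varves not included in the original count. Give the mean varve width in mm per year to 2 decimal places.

0.07 mm per year

Adjusted count: 22346 + 16 = 22362 varves.
Net length = 1564.8 − 32.3 = 1532.5 mm.
Mean rate = 1532.5 mm / 22362 years ≈ 0.07 mm per year.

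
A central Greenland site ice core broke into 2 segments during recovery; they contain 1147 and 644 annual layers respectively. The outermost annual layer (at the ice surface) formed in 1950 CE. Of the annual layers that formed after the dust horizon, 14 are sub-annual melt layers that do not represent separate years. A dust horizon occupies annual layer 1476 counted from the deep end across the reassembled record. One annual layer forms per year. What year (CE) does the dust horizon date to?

1649 CE

Total annual layers = 1147 + 644 = 1791.
Between annual layer 1476 and the ice surface there are 1791 − 1476 = 315 annual layers.
315 − 14 false = 301 true annual layers after the dust horizon.
1950 − 301 = 1649 CE.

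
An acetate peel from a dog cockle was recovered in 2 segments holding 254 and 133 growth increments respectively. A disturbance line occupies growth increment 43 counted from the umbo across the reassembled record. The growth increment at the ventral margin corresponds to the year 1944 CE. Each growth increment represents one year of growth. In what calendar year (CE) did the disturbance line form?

Total growth increments = 254 + 133 = 387.
387 − 43 = 344 growth increments lie beyond the disturbance line toward the ventral margin.
The growth increment at the ventral margin is 1944 CE, so the disturbance line dates to 1944 − 344 = 1600 CE.

1600 CE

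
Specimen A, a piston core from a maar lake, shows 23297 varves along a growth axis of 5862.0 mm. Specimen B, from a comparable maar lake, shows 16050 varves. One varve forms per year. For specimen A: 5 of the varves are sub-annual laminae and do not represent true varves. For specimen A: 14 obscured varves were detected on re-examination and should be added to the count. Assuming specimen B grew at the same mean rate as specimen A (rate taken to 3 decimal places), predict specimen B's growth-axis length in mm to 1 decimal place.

Specimen A: true varve count = 23297 − 5 + 14 = 23306.
A: Extension rate ≈ 5862.0 / 23306 = 0.252 mm/year.
For B, 0.252 mm/year × 16050 years = 4044.6 mm.

4044.6 mm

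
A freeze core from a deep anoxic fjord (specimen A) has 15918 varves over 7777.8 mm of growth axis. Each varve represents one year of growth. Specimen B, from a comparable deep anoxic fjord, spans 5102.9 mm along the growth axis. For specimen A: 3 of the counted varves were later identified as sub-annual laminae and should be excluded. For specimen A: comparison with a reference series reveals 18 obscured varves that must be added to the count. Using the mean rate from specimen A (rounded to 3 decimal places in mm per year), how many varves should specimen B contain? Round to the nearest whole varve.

Specimen A: adjusted count: 15918 − 3 + 18 = 15933 varves.
A: 7777.8 mm over 15933 years gives 7777.8 / 15933 ≈ 0.488 mm/yr.
B spans 5102.9 / 0.488 = 10456.76 years ≈ 10457 varves.

10457 varves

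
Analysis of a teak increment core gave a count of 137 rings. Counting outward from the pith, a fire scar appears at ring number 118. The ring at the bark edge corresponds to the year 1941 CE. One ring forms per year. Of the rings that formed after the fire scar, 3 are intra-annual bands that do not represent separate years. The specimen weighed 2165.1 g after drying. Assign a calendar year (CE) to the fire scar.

1925 CE

137 − 118 = 19 rings lie beyond the fire scar toward the bark edge.
19 − 3 false = 16 true rings after the fire scar.
1941 − 16 = 1925 CE.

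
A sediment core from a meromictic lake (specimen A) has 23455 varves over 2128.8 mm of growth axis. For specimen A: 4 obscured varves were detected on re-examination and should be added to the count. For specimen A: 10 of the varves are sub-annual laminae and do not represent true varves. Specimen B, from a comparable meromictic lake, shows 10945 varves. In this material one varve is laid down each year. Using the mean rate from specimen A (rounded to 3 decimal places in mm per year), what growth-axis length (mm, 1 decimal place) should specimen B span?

Specimen A: after corrections the count is 23455 − 10 + 4 = 23449 varves.
A: 2128.8 mm over 23449 years gives 2128.8 / 23449 ≈ 0.091 mm per year.
For B, 0.091 mm/year × 10945 years = 996.0 mm.

996.0 mm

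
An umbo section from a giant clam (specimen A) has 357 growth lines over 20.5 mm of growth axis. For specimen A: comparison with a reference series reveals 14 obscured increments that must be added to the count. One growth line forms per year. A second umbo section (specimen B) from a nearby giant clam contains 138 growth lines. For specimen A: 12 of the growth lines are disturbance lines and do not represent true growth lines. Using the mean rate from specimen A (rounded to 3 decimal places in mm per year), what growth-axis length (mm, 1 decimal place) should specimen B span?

7.9 mm

Specimen A: correcting the raw count gives 357 − 12 + 14 = 359 true growth lines.
A: Extension rate ≈ 20.5 / 359 = 0.057 mm/yr.
B's length ≈ 0.057 × 138 = 7.9 mm.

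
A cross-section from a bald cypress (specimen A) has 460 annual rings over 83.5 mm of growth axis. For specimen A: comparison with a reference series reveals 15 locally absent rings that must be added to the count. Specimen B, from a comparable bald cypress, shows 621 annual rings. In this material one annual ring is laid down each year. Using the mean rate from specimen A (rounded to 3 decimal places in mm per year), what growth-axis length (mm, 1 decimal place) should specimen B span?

Specimen A: after corrections the count is 460 + 15 = 475 annual rings.
A: Extension rate ≈ 83.5 / 475 = 0.176 mm per year.
Length of B = 0.176 × 621 = 109.3 mm.

109.3 mm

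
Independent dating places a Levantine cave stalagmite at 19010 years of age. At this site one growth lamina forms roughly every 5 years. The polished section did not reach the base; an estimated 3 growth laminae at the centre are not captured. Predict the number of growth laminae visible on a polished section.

At 5 years per growth lamina, 19010 / 5 = 3802 growth laminae are expected.
Less the 3 uncaptured growth laminae: 3802 − 3 = 3799.

3799 growth laminae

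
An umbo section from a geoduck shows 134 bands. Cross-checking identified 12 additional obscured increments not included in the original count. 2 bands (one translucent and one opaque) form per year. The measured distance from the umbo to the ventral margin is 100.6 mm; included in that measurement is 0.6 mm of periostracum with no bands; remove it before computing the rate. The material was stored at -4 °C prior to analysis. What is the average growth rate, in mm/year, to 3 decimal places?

1.370 mm/year

Adjusted count: 134 + 12 = 146 bands.
Dividing by 2 bands per year: 146 / 2 = 73 years.
Net length = 100.6 − 0.6 = 100.0 mm.
Mean rate = 100.0 mm / 73 years ≈ 1.370 mm/year.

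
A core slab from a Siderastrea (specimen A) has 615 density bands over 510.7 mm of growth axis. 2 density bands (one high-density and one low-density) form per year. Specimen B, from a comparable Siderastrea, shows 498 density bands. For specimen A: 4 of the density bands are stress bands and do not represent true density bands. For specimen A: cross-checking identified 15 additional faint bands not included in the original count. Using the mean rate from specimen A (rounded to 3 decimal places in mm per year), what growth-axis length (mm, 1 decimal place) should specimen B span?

406.4 mm

Specimen A: correcting the raw count gives 615 − 4 + 15 = 626 true density bands.
Specimen A: with 2 density bands per year, 626 / 2 = 313 years.
A: 510.7 mm over 313 years gives 510.7 / 313 ≈ 1.632 mm/year.
Specimen B: with 2 density bands per year, 498 / 2 = 249 years. B's length ≈ 1.632 × 249 = 406.4 mm.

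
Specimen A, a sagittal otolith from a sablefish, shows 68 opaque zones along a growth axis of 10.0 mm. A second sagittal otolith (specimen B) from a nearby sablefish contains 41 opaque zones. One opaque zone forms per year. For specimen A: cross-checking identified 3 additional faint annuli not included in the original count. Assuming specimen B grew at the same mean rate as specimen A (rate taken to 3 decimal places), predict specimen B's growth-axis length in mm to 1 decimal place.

5.8 mm

Specimen A: adjusted count: 68 + 3 = 71 opaque zones.
A: Mean rate = 10.0 mm / 71 years ≈ 0.141 mm/year.
B's length ≈ 0.141 × 41 = 5.8 mm.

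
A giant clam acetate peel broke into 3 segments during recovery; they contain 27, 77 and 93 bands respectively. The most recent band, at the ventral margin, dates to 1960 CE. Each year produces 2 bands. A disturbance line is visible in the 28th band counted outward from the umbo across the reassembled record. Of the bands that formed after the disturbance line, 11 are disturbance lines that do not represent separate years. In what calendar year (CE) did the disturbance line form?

Total bands = 27 + 77 + 93 = 197.
197 − 28 = 169 bands lie beyond the disturbance line toward the ventral margin.
Removing the 11 false bands leaves 169 − 11 = 158 true bands beyond the disturbance line.
Dividing by 2 bands per year: 158 / 2 = 79 years.
1960 − 79 = 1881 CE.

1881 CE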